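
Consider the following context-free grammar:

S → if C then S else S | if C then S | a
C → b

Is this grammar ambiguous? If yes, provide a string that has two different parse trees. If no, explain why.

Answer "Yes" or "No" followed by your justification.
The 'dangling else' can attach to either if. Two leftmost derivations of  if b then if b then a else a:
  (1) S ⇒ if C then S else S ⇒ if b then S else S ⇒ if b then if C then S else S ⇒ if b then if b then S else S ⇒ if b then if b then a else S ⇒ if b then if b then a else a   (else belongs to the outer if)
  (2) S ⇒ if C then S ⇒ if b then S ⇒ if b then if C then S else S ⇒ if b then if b then S else S ⇒ if b then if b then a else S ⇒ if b then if b then a else a   (else belongs to the inner if)
Two distinct parse trees for the same string, so the grammar is ambiguous.

Final answer: Yes - the string 'if b then if b then a else a' has two distinct leftmost derivations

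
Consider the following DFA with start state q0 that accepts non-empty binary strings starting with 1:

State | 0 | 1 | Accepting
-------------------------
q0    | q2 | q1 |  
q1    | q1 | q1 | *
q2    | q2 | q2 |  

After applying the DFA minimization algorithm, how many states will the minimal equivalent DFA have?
All 3 states are reachable from q0, so none can be removed as unreachable.
Table-filling: first mark every (accepting, non-accepting) pair as distinguishable (accepting: {q1}; non-accepting: {q0, q2}).
Round 1: (q0, q2) on '1' go to q1 and q2, already distinguishable → mark.
Every pair of states is distinguishable, so the DFA is already minimal.
Equivalence classes: {q0}, {q1}, {q2} → 3 states.

Final answer: 3 states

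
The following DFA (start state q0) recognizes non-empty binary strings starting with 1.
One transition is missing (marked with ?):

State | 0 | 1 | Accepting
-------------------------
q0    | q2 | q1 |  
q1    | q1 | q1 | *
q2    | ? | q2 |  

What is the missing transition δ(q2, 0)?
q2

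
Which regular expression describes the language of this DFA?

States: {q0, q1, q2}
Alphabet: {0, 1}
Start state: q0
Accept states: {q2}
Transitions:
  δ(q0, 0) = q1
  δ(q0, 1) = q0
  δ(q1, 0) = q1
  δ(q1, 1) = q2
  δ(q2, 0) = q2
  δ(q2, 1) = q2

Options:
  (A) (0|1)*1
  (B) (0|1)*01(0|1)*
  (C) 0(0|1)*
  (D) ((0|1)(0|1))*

Testing sample strings against the DFA:
  '0111' -> accepted
  '01' -> accepted
  '10' -> rejected
  '0100' -> accepted
Checking each option for a counterexample:
  (A) (0|1)*1: '1' is rejected by the DFA but matches the regex → eliminated
  (B) (0|1)*01(0|1)*: agrees with the DFA on all strings of length ≤ 4
  (C) 0(0|1)*: '0' is rejected by the DFA but matches the regex → eliminated
  (D) ((0|1)(0|1))*: ε is rejected by the DFA but matches the regex → eliminated
Only (B) (0|1)*01(0|1)* is consistent with the DFA.

Final answer: (B) (0|1)*01(0|1)*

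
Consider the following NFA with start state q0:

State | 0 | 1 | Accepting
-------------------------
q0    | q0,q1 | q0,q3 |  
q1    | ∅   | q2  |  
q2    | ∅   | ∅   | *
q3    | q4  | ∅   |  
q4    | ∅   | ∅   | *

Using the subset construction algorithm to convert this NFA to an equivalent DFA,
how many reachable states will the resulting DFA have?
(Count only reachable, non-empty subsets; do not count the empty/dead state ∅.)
Start subset: {q0}
{q0}: on 0 → {q0, q1}, on 1 → {q0, q3}
{q0, q1}: on 0 → {q0, q1}, on 1 → {q0, q2, q3}
{q0, q3}: on 0 → {q0, q1, q4}, on 1 → {q0, q3}
{q0, q2, q3}: on 0 → {q0, q1, q4}, on 1 → {q0, q3}
{q0, q1, q4}: on 0 → {q0, q1}, on 1 → {q0, q2, q3}
Reachable non-empty subsets: {q0}, {q0, q1}, {q0, q3}, {q0, q2, q3}, {q0, q1, q4} — 5 in total.

Final answer: 5 states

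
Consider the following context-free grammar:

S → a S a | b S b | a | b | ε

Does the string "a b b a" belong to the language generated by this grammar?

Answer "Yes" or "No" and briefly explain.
A derivation exists: S ⇒ a S a ⇒ a b S b a ⇒ a b b a (using S → a S a, S → b S b, then S → ε).

Final answer: Yes - a valid derivation exists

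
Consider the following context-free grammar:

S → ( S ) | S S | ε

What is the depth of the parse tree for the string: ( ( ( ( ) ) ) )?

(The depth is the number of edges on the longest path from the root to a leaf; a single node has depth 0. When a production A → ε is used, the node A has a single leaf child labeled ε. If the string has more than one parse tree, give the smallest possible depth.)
The string is 4 nested pairs. The shallowest parse tree applies S → ( S ) 4 times (one node per nested pair, each a child of the previous) and then S → ε in the middle.
S nodes at depths 0..4, ε leaf at depth 5; parentheses leaves are at depths 1..4.
(Using S → S S with an S → ε child anywhere only adds levels, so it cannot give a shallower tree.)
Depth = 5.

Final answer: 5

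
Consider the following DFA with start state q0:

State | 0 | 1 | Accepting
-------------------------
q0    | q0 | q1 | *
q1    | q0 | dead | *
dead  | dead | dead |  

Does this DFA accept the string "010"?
Start in q0.
Read '0': q0 → q0
Read '1': q0 → q1
Read '0': q1 → q0
Final state q0 is accepting, so the string is accepted.

Final answer: Yes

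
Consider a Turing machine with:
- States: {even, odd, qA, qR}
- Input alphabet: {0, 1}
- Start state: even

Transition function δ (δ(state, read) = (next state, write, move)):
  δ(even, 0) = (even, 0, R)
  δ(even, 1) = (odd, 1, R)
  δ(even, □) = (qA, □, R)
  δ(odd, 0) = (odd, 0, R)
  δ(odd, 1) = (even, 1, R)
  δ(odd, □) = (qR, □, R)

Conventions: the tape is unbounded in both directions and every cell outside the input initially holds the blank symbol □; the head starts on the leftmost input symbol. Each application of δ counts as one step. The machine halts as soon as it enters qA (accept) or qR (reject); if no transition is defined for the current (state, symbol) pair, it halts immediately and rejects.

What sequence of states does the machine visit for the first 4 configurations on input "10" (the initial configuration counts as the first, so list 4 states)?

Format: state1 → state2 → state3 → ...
Step 0: [even]10 (head at position 0)
Step 1: δ(even, 1) = (odd, 1, R)  ⊢  1[odd]0 (head at position 1)
Step 2: δ(odd, 0) = (odd, 0, R)  ⊢  10[odd]□ (head at position 2)
Step 3: δ(odd, □) = (qR, □, R)  ⊢  10□[qR]□ (head at position 3)
Reading off the states of these 4 configurations: even → odd → odd → qR

Final answer: even → odd → odd → qR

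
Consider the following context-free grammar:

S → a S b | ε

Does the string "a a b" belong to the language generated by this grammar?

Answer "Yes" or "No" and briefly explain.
Every derivation applies S → a S b some number n of times and then S → ε, producing a^n b^n with equally many a's and b's. The string a a b has two a's but only one b, so it cannot be derived.

Final answer: No - no valid derivation exists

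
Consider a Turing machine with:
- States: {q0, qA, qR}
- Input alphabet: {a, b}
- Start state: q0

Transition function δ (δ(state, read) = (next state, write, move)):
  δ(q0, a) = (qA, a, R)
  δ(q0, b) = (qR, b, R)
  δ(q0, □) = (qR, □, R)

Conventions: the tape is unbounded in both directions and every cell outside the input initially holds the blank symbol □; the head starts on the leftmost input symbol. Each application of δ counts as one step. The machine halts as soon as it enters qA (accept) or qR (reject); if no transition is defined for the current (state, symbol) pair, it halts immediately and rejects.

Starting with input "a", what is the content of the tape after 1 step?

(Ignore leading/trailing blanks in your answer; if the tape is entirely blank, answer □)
Step 0: [q0]a (head at position 0)
Step 1: δ(q0, a) = (qA, a, R)  ⊢  a[qA]□ (head at position 1)
Tape after 1 step (ignoring surrounding blanks): a

Final answer: Tape: a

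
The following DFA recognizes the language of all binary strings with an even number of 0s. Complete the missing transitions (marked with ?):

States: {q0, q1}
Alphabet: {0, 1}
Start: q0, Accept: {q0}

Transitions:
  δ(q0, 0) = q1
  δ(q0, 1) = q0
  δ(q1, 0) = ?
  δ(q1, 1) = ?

What each state remembers (consistent with the given transitions and accept states):
  q0: an even number of 0s has been read so far
  q1: an odd number of 0s has been read so far
Filling in the missing entries:
  δ(q1, 0): in q1 (an odd number of 0s has been read so far), after reading 0 we have: an even number of 0s has been read so far → q0
  δ(q1, 1): in q1 (an odd number of 0s has been read so far), after reading 1 we have: an odd number of 0s has been read so far → q1

Final answer: δ(q1, 0) = q0; δ(q1, 1) = q1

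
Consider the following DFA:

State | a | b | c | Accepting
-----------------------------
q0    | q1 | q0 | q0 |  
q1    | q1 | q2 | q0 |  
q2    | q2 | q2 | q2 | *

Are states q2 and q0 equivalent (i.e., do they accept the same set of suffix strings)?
Try the suffix ε (the empty string).
From q2: q2 — accepting.
From q0: q0 — not accepting.
The two states disagree on this suffix, so they are not equivalent.

Final answer: No. Distinguishing string: ε (the empty string) - accepted from q2 but not from q0.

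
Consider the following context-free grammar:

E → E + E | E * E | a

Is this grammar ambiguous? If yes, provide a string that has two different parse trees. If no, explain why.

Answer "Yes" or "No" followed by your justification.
Two different leftmost derivations of a + a * a:
  (1) E ⇒ E + E ⇒ a + E ⇒ a + E * E ⇒ a + a * E ⇒ a + a * a   (tree groups a + (a * a))
  (2) E ⇒ E * E ⇒ E + E * E ⇒ a + E * E ⇒ a + a * E ⇒ a + a * a   (tree groups (a + a) * a)
Two distinct leftmost derivations = two distinct parse trees, so the grammar is ambiguous.

Final answer: Yes - the string 'a + a * a' has two distinct leftmost derivations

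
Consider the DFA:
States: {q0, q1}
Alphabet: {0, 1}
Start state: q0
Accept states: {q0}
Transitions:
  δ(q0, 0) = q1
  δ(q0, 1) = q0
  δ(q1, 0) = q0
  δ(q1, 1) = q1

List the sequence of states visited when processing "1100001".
Starting at q0
Read '1': q0 -> q0
Read '1': q0 -> q0
Read '0': q0 -> q1
Read '0': q1 -> q0
Read '0': q0 -> q1
Read '0': q1 -> q0
Read '1': q0 -> q0

Final answer: q0 -> q0 -> q0 -> q1 -> q0 -> q1 -> q0 -> q0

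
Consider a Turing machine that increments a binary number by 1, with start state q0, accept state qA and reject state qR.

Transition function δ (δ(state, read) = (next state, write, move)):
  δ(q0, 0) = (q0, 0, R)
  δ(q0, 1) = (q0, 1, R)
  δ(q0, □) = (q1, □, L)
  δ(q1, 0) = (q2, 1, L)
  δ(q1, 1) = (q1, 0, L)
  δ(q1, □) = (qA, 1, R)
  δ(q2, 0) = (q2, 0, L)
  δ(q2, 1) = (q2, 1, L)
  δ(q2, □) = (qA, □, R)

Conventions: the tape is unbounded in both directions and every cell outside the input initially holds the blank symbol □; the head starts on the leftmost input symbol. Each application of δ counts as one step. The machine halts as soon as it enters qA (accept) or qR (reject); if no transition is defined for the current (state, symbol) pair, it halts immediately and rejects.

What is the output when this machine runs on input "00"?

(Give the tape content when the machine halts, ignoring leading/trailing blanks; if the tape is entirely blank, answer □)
Step 0: [q0]00 (head at position 0)
Step 1: δ(q0, 0) = (q0, 0, R)  ⊢  0[q0]0 (head at position 1)
Step 2: δ(q0, 0) = (q0, 0, R)  ⊢  00[q0]□ (head at position 2)
Step 3: δ(q0, □) = (q1, □, L)  ⊢  0[q1]0□ (head at position 1)
Step 4: δ(q1, 0) = (q2, 1, L)  ⊢  [q2]01□ (head at position 0)
Step 5: δ(q2, 0) = (q2, 0, L)  ⊢  [q2]□01□ (head at position -1)
Step 6: δ(q2, □) = (qA, □, R)  ⊢  □[qA]01□ (head at position 0)
The machine is in qA, so it halts and accepts.
Tape content when halted (ignoring surrounding blanks): 01

Final answer: Output: 01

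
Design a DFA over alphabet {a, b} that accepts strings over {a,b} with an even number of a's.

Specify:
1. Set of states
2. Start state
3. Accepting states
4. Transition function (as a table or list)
One valid DFA (any DFA recognizing the same language is acceptable):
States: {q0, q1}
Start: q0
Accepting: {q0}
Transitions (accepting states marked with *):
State | a | b | Accepting
-------------------------
q0    | q1 | q0 | *
q1    | q0 | q1 |  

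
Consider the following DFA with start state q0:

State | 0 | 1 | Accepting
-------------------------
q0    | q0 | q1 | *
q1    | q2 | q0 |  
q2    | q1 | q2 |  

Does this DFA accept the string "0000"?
Start in q0.
Read '0': q0 → q0
Read '0': q0 → q0
Read '0': q0 → q0
Read '0': q0 → q0
Final state q0 is accepting, so the string is accepted.

Final answer: Yes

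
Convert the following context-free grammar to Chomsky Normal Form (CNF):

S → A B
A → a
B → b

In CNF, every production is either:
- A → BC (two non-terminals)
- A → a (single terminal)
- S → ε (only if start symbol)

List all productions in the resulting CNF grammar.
The grammar has no ε-productions or unit productions to eliminate.
S → A B is already in CNF (two non-terminals) – keep it.
A → a is already in CNF (single terminal) – keep it.
B → b is already in CNF (single terminal) – keep it.
Resulting CNF grammar (3 productions): A → a; B → b; S → A B

Final answer: A → a; B → b; S → A B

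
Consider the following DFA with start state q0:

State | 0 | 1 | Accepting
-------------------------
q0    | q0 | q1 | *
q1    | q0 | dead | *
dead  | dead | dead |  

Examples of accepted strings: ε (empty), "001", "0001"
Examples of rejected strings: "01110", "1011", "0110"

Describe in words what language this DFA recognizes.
binary strings with no two consecutive 1s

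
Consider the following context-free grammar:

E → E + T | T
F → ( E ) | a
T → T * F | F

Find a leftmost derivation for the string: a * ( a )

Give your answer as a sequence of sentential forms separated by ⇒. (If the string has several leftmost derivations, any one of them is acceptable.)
Start with E.
Step 1: the leftmost non-terminal is E; apply E → T:  T
Step 2: the leftmost non-terminal is T; apply T → T * F:  T * F
Step 3: the leftmost non-terminal is T; apply T → F:  F * F
Step 4: the leftmost non-terminal is F; apply F → a:  a * F
Step 5: the leftmost non-terminal is F; apply F → ( E ):  a * ( E )
Step 6: the leftmost non-terminal is E; apply E → T:  a * ( T )
Step 7: the leftmost non-terminal is T; apply T → F:  a * ( F )
Step 8: the leftmost non-terminal is F; apply F → a:  a * ( a )

Final answer: E ⇒ T ⇒ T * F ⇒ F * F ⇒ a * F ⇒ a * ( E ) ⇒ a * ( T ) ⇒ a * ( F ) ⇒ a * ( a )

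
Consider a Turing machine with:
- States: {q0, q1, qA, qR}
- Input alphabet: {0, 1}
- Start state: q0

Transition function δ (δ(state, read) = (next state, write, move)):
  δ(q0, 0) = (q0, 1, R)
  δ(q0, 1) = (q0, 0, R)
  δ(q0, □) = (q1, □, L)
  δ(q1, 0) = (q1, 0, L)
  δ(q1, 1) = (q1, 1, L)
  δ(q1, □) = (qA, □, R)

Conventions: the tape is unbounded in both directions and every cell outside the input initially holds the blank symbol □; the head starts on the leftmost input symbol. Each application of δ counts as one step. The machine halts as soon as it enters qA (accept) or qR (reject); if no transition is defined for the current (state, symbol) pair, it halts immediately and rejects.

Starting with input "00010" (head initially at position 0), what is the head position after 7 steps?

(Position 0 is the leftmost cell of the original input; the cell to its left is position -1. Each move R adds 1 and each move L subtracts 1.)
Step 0: [q0]00010 (head at position 0)
Step 1: δ(q0, 0) = (q0, 1, R)  ⊢  1[q0]0010 (head at position 1)
Step 2: δ(q0, 0) = (q0, 1, R)  ⊢  11[q0]010 (head at position 2)
Step 3: δ(q0, 0) = (q0, 1, R)  ⊢  111[q0]10 (head at position 3)
Step 4: δ(q0, 1) = (q0, 0, R)  ⊢  1110[q0]0 (head at position 4)
Step 5: δ(q0, 0) = (q0, 1, R)  ⊢  11101[q0]□ (head at position 5)
Step 6: δ(q0, □) = (q1, □, L)  ⊢  1110[q1]1□ (head at position 4)
Step 7: δ(q1, 1) = (q1, 1, L)  ⊢  111[q1]01□ (head at position 3)
Head position after 7 steps: 3

Final answer: Position 3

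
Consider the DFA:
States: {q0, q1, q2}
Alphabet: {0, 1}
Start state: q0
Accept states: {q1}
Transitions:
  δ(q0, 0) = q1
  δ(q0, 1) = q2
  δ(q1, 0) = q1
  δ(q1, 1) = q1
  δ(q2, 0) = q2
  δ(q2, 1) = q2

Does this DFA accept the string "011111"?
Processing string "011111":
  q0 --0--> q1
  q1 --1--> q1
  q1 --1--> q1
  q1 --1--> q1
  q1 --1--> q1
  q1 --1--> q1
Final state: q1
Accept states: {q1}
q1 is an accept state, so the string is accepted.

Final answer: Yes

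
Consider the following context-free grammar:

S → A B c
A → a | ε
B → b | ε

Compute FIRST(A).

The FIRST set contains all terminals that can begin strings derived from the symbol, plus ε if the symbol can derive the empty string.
A → a contributes a; A → ε makes A nullable, contributing ε. FIRST(A) = {a, ε}.

Final answer: {a, ε}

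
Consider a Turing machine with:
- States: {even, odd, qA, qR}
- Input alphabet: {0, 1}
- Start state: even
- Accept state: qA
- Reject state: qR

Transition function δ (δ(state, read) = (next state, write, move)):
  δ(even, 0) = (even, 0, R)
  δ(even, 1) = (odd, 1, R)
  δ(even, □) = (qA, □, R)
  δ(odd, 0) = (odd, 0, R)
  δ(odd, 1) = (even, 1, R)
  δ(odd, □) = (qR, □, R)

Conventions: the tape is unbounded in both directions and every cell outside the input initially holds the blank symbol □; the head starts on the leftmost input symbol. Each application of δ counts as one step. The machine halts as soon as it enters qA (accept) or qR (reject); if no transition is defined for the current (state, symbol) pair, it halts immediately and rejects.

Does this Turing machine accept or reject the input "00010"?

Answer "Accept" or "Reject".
Step 0: [even]00010 (head at position 0)
Step 1: δ(even, 0) = (even, 0, R)  ⊢  0[even]0010 (head at position 1)
Step 2: δ(even, 0) = (even, 0, R)  ⊢  00[even]010 (head at position 2)
Step 3: δ(even, 0) = (even, 0, R)  ⊢  000[even]10 (head at position 3)
Step 4: δ(even, 1) = (odd, 1, R)  ⊢  0001[odd]0 (head at position 4)
Step 5: δ(odd, 0) = (odd, 0, R)  ⊢  00010[odd]□ (head at position 5)
Step 6: δ(odd, □) = (qR, □, R)  ⊢  00010□[qR]□ (head at position 6)
The machine is in qR, so it halts and rejects.

Final answer: Reject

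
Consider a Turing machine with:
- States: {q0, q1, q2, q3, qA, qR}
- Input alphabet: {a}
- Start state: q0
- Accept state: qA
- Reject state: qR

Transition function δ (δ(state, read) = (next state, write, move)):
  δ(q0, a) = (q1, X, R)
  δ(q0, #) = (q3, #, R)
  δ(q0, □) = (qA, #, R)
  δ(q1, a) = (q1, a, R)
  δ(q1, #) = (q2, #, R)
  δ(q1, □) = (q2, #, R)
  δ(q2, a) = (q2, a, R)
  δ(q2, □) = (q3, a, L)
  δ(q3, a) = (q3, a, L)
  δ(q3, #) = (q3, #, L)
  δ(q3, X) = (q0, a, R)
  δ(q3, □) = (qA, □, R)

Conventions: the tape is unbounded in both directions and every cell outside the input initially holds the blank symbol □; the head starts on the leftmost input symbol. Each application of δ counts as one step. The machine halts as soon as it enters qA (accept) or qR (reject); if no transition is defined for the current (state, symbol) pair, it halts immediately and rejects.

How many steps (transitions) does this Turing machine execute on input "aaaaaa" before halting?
Trace (configuration after each step, as tape_left[state]tape_right with head position):
Step 0: [q0]aaaaaa (head at position 0)
Step 1: X[q1]aaaaa (head 1)
Step 2: Xa[q1]aaaa (head 2)
Step 3: Xaa[q1]aaa (head 3)
Step 4: Xaaa[q1]aa (head 4)
Step 5: Xaaaa[q1]a (head 5)
Step 6: Xaaaaa[q1]□ (head 6)
Step 7: Xaaaaa#[q2]□ (head 7)
Step 8: Xaaaaa[q3]#a (head 6)
Step 9: Xaaaa[q3]a#a (head 5)
Step 10: Xaaa[q3]aa#a (head 4)
Step 11: Xaa[q3]aaa#a (head 3)
Step 12: Xa[q3]aaaa#a (head 2)
Step 13: X[q3]aaaaa#a (head 1)
Step 14: [q3]Xaaaaa#a (head 0)
Step 15: a[q0]aaaaa#a (head 1)
Step 16: aX[q1]aaaa#a (head 2)
Step 17: aXa[q1]aaa#a (head 3)
Step 18: aXaa[q1]aa#a (head 4)
Step 19: aXaaa[q1]a#a (head 5)
Step 20: aXaaaa[q1]#a (head 6)
Step 21: aXaaaa#[q2]a (head 7)
Step 22: aXaaaa#a[q2]□ (head 8)
Step 23: aXaaaa#[q3]aa (head 7)
Step 24: aXaaaa[q3]#aa (head 6)
Step 25: aXaaa[q3]a#aa (head 5)
Step 26: aXaa[q3]aa#aa (head 4)
Step 27: aXa[q3]aaa#aa (head 3)
Step 28: aX[q3]aaaa#aa (head 2)
Step 29: a[q3]Xaaaa#aa (head 1)
Step 30: aa[q0]aaaa#aa (head 2)
Step 31: aaX[q1]aaa#aa (head 3)
Step 32: aaXa[q1]aa#aa (head 4)
Step 33: aaXaa[q1]a#aa (head 5)
Step 34: aaXaaa[q1]#aa (head 6)
Step 35: aaXaaa#[q2]aa (head 7)
Step 36: aaXaaa#a[q2]a (head 8)
Step 37: aaXaaa#aa[q2]□ (head 9)
Step 38: aaXaaa#a[q3]aa (head 8)
Step 39: aaXaaa#[q3]aaa (head 7)
Step 40: aaXaaa[q3]#aaa (head 6)
Step 41: aaXaa[q3]a#aaa (head 5)
Step 42: aaXa[q3]aa#aaa (head 4)
Step 43: aaX[q3]aaa#aaa (head 3)
Step 44: aa[q3]Xaaa#aaa (head 2)
Step 45: aaa[q0]aaa#aaa (head 3)
Step 46: aaaX[q1]aa#aaa (head 4)
Step 47: aaaXa[q1]a#aaa (head 5)
Step 48: aaaXaa[q1]#aaa (head 6)
Step 49: aaaXaa#[q2]aaa (head 7)
Step 50: aaaXaa#a[q2]aa (head 8)
Step 51: aaaXaa#aa[q2]a (head 9)
Step 52: aaaXaa#aaa[q2]□ (head 10)
Step 53: aaaXaa#aa[q3]aa (head 9)
Step 54: aaaXaa#a[q3]aaa (head 8)
Step 55: aaaXaa#[q3]aaaa (head 7)
Step 56: aaaXaa[q3]#aaaa (head 6)
Step 57: aaaXa[q3]a#aaaa (head 5)
Step 58: aaaX[q3]aa#aaaa (head 4)
Step 59: aaa[q3]Xaa#aaaa (head 3)
Step 60: aaaa[q0]aa#aaaa (head 4)
Step 61: aaaaX[q1]a#aaaa (head 5)
Step 62: aaaaXa[q1]#aaaa (head 6)
Step 63: aaaaXa#[q2]aaaa (head 7)
Step 64: aaaaXa#a[q2]aaa (head 8)
Step 65: aaaaXa#aa[q2]aa (head 9)
Step 66: aaaaXa#aaa[q2]a (head 10)
Step 67: aaaaXa#aaaa[q2]□ (head 11)
Step 68: aaaaXa#aaa[q3]aa (head 10)
Step 69: aaaaXa#aa[q3]aaa (head 9)
Step 70: aaaaXa#a[q3]aaaa (head 8)
Step 71: aaaaXa#[q3]aaaaa (head 7)
Step 72: aaaaXa[q3]#aaaaa (head 6)
Step 73: aaaaX[q3]a#aaaaa (head 5)
Step 74: aaaa[q3]Xa#aaaaa (head 4)
Step 75: aaaaa[q0]a#aaaaa (head 5)
Step 76: aaaaaX[q1]#aaaaa (head 6)
Step 77: aaaaaX#[q2]aaaaa (head 7)
Step 78: aaaaaX#a[q2]aaaa (head 8)
Step 79: aaaaaX#aa[q2]aaa (head 9)
Step 80: aaaaaX#aaa[q2]aa (head 10)
Step 81: aaaaaX#aaaa[q2]a (head 11)
Step 82: aaaaaX#aaaaa[q2]□ (head 12)
Step 83: aaaaaX#aaaa[q3]aa (head 11)
Step 84: aaaaaX#aaa[q3]aaa (head 10)
Step 85: aaaaaX#aa[q3]aaaa (head 9)
Step 86: aaaaaX#a[q3]aaaaa (head 8)
Step 87: aaaaaX#[q3]aaaaaa (head 7)
Step 88: aaaaaX[q3]#aaaaaa (head 6)
Step 89: aaaaa[q3]X#aaaaaa (head 5)
Step 90: aaaaaa[q0]#aaaaaa (head 6)
Step 91: aaaaaa#[q3]aaaaaa (head 7)
Step 92: aaaaaa[q3]#aaaaaa (head 6)
Step 93: aaaaa[q3]a#aaaaaa (head 5)
Step 94: aaaa[q3]aa#aaaaaa (head 4)
Step 95: aaa[q3]aaa#aaaaaa (head 3)
Step 96: aa[q3]aaaa#aaaaaa (head 2)
Step 97: a[q3]aaaaa#aaaaaa (head 1)
Step 98: [q3]aaaaaa#aaaaaa (head 0)
Step 99: [q3]□aaaaaa#aaaaaa (head -1)
Step 100: □[qA]aaaaaa#aaaaaa (head 0)
The machine is in qA, so it halts and accepts.
Number of transitions executed: 100.

Final answer: 100 steps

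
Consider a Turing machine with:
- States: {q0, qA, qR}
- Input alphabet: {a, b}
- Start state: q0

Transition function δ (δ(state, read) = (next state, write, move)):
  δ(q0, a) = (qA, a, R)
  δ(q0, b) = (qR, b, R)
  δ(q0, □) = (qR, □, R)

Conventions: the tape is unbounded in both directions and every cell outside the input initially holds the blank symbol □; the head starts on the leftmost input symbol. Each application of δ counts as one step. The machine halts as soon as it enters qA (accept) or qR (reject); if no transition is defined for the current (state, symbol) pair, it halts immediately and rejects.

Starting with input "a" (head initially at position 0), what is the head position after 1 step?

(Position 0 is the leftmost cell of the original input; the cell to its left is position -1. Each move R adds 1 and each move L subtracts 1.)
Step 0: [q0]a (head at position 0)
Step 1: δ(q0, a) = (qA, a, R)  ⊢  a[qA]□ (head at position 1)
Head position after 1 step: 1

Final answer: Position 1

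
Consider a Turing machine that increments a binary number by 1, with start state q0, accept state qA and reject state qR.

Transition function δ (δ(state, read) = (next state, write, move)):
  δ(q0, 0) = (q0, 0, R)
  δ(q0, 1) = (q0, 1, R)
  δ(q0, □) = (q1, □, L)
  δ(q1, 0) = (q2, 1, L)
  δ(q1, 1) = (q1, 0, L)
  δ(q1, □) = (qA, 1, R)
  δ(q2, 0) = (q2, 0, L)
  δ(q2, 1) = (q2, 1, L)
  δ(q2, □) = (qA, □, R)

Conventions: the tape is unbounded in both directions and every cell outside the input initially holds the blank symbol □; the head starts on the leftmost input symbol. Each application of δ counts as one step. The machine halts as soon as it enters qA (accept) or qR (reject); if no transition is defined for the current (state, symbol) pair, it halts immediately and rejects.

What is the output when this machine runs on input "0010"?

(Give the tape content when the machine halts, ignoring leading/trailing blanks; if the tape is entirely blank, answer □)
Step 0: [q0]0010 (head at position 0)
Step 1: δ(q0, 0) = (q0, 0, R)  ⊢  0[q0]010 (head at position 1)
Step 2: δ(q0, 0) = (q0, 0, R)  ⊢  00[q0]10 (head at position 2)
Step 3: δ(q0, 1) = (q0, 1, R)  ⊢  001[q0]0 (head at position 3)
Step 4: δ(q0, 0) = (q0, 0, R)  ⊢  0010[q0]□ (head at position 4)
Step 5: δ(q0, □) = (q1, □, L)  ⊢  001[q1]0□ (head at position 3)
Step 6: δ(q1, 0) = (q2, 1, L)  ⊢  00[q2]11□ (head at position 2)
Step 7: δ(q2, 1) = (q2, 1, L)  ⊢  0[q2]011□ (head at position 1)
Step 8: δ(q2, 0) = (q2, 0, L)  ⊢  [q2]0011□ (head at position 0)
Step 9: δ(q2, 0) = (q2, 0, L)  ⊢  [q2]□0011□ (head at position -1)
Step 10: δ(q2, □) = (qA, □, R)  ⊢  □[qA]0011□ (head at position 0)
The machine is in qA, so it halts and accepts.
Tape content when halted (ignoring surrounding blanks): 0011

Final answer: Output: 0011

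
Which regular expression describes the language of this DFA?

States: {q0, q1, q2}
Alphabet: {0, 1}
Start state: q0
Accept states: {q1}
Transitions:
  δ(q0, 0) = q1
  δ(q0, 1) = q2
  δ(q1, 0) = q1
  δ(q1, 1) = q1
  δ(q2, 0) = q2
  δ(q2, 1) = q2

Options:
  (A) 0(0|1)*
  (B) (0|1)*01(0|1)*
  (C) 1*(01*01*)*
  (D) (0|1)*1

Testing sample strings against the DFA:
  '011' -> accepted
  '110' -> rejected
  '10' -> rejected
  '110' -> rejected
Checking each option for a counterexample:
  (A) 0(0|1)*: agrees with the DFA on all strings of length ≤ 4
  (B) (0|1)*01(0|1)*: '0' is accepted by the DFA but does not match the regex → eliminated
  (C) 1*(01*01*)*: ε is rejected by the DFA but matches the regex → eliminated
  (D) (0|1)*1: '0' is accepted by the DFA but does not match the regex → eliminated
Only (A) 0(0|1)* is consistent with the DFA.

Final answer: (A) 0(0|1)*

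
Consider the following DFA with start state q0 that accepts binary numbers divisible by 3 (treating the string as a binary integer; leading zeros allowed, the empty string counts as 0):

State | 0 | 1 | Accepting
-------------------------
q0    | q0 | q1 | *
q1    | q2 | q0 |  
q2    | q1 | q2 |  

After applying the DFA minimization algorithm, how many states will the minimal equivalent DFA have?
All 3 states are reachable from q0, so none can be removed as unreachable.
Table-filling: first mark every (accepting, non-accepting) pair as distinguishable (accepting: {q0}; non-accepting: {q1, q2}).
Round 1: (q1, q2) on '1' go to q0 and q2, already distinguishable → mark.
Every pair of states is distinguishable, so the DFA is already minimal.
Equivalence classes: {q0}, {q1}, {q2} → 3 states.

Final answer: 3 states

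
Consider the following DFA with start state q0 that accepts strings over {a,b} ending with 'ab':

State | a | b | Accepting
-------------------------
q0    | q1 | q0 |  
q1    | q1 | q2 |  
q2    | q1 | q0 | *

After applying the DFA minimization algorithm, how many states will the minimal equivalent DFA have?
All 3 states are reachable from q0, so none can be removed as unreachable.
Table-filling: first mark every (accepting, non-accepting) pair as distinguishable (accepting: {q2}; non-accepting: {q0, q1}).
Round 1: (q0, q1) on 'b' go to q0 and q2, already distinguishable → mark.
Every pair of states is distinguishable, so the DFA is already minimal.
Equivalence classes: {q0}, {q1}, {q2} → 3 states.

Final answer: 3 states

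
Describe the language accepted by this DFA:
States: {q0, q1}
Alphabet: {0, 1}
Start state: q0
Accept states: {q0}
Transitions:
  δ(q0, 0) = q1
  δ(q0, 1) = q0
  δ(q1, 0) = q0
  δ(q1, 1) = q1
Analyzing the DFA structure:
Start state: q0
Accept states: {q0}
Interpreting what each state remembers (checking against the transitions):
  q0: an even number of 0s has been read so far
  q1: an odd number of 0s has been read so far
  δ(q0, 0): in q0 (an even number of 0s has been read so far), after reading 0 we have: an odd number of 0s has been read so far → q1
  δ(q0, 1): in q0 (an even number of 0s has been read so far), after reading 1 we have: an even number of 0s has been read so far → q0
  δ(q1, 0): in q1 (an odd number of 0s has been read so far), after reading 0 we have: an even number of 0s has been read so far → q0
  δ(q1, 1): in q1 (an odd number of 0s has been read so far), after reading 1 we have: an odd number of 0s has been read so far → q1
A string is accepted iff it ends in {q0}, i.e. an even number of 0s has been read so far.
Language: All binary strings with an even number of 0s

Final answer: All binary strings with an even number of 0s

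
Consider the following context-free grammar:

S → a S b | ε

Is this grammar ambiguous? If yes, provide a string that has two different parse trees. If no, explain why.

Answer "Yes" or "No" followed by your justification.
At every step exactly one production applies: if the remaining string to generate is non-empty it starts with a and ends with b, forcing S → a S b; if it is empty, S → ε is forced. Hence each string a^n b^n has exactly one derivation (S → a S b applied n times, then S → ε) and one parse tree.

Final answer: No - the grammar is unambiguous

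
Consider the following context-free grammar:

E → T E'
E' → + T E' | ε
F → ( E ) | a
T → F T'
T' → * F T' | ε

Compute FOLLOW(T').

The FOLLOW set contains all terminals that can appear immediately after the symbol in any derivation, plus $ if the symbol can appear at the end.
Useful FIRST sets: FIRST(E') = {+, ε}, FIRST(T') = {*, ε} (both E' and T' are nullable).
FOLLOW(E): E is the start symbol → $; E appears in F → ( E ) followed by ')' → FOLLOW(E) = {), $}.
FOLLOW(E'): E' appears at the right end of E → T E' and of E' → + T E', so FOLLOW(E') ⊇ FOLLOW(E) (the second occurrence adds nothing new). FOLLOW(E') = {), $}.
FOLLOW(T): in E → T E' and E' → + T E', T is followed by E': add FIRST(E') minus ε = {+}; since E' is nullable, also add FOLLOW(E) and FOLLOW(E') = {), $}. FOLLOW(T) = {+, ), $}.
FOLLOW(T'): T' appears at the right end of T → F T' and of T' → * F T', so FOLLOW(T') = FOLLOW(T) = {+, ), $}.

Final answer: {$, ), +}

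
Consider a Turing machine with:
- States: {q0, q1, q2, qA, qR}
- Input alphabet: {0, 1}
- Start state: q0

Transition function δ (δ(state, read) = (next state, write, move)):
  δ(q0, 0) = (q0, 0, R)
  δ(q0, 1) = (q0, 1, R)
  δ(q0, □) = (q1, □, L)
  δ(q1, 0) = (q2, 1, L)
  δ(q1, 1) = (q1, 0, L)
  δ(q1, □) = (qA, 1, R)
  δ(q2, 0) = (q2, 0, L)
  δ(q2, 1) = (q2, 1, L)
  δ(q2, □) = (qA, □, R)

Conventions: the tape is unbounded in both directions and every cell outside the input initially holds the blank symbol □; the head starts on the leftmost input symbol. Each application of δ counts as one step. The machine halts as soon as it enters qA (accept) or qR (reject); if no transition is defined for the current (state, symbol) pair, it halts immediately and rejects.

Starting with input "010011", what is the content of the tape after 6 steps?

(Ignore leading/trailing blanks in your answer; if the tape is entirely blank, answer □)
Step 0: [q0]010011 (head at position 0)
Step 1: δ(q0, 0) = (q0, 0, R)  ⊢  0[q0]10011 (head at position 1)
Step 2: δ(q0, 1) = (q0, 1, R)  ⊢  01[q0]0011 (head at position 2)
Step 3: δ(q0, 0) = (q0, 0, R)  ⊢  010[q0]011 (head at position 3)
Step 4: δ(q0, 0) = (q0, 0, R)  ⊢  0100[q0]11 (head at position 4)
Step 5: δ(q0, 1) = (q0, 1, R)  ⊢  01001[q0]1 (head at position 5)
Step 6: δ(q0, 1) = (q0, 1, R)  ⊢  010011[q0]□ (head at position 6)
Tape after 6 steps (ignoring surrounding blanks): 010011

Final answer: Tape: 010011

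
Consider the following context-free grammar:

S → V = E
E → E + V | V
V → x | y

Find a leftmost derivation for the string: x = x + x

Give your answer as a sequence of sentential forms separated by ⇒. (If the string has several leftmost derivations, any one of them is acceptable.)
Start with S.
Step 1: the leftmost non-terminal is S; apply S → V = E:  V = E
Step 2: the leftmost non-terminal is V; apply V → x:  x = E
Step 3: the leftmost non-terminal is E; apply E → E + V:  x = E + V
Step 4: the leftmost non-terminal is E; apply E → V:  x = V + V
Step 5: the leftmost non-terminal is V; apply V → x:  x = x + V
Step 6: the leftmost non-terminal is V; apply V → x:  x = x + x

Final answer: S ⇒ V = E ⇒ x = E ⇒ x = E + V ⇒ x = V + V ⇒ x = x + V ⇒ x = x + x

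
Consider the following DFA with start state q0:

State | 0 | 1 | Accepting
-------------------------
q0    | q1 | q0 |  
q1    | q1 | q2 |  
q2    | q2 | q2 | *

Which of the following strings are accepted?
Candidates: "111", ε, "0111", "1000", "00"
"111": q0 → q0 → q0 → q0; q0 is not accepting → rejected
ε: q0; q0 is not accepting → rejected
"0111": q0 → q1 → q2 → q2 → q2; q2 is accepting → accepted
"1000": q0 → q0 → q1 → q1 → q1; q1 is not accepting → rejected
"00": q0 → q1 → q1; q1 is not accepting → rejected

Final answer: "0111"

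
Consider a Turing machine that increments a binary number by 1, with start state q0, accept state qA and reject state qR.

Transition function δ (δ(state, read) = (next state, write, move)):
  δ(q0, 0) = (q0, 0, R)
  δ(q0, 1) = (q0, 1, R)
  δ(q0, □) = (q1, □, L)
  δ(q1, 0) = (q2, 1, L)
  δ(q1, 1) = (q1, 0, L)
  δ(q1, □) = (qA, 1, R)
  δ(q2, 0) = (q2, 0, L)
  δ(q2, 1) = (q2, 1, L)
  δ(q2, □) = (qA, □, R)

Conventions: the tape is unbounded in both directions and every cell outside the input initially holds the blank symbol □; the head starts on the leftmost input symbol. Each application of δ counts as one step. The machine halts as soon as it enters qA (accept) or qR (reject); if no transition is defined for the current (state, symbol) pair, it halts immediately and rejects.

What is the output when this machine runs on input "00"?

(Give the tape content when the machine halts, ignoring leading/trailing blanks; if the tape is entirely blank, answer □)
Step 0: [q0]00 (head at position 0)
Step 1: δ(q0, 0) = (q0, 0, R)  ⊢  0[q0]0 (head at position 1)
Step 2: δ(q0, 0) = (q0, 0, R)  ⊢  00[q0]□ (head at position 2)
Step 3: δ(q0, □) = (q1, □, L)  ⊢  0[q1]0□ (head at position 1)
Step 4: δ(q1, 0) = (q2, 1, L)  ⊢  [q2]01□ (head at position 0)
Step 5: δ(q2, 0) = (q2, 0, L)  ⊢  [q2]□01□ (head at position -1)
Step 6: δ(q2, □) = (qA, □, R)  ⊢  □[qA]01□ (head at position 0)
The machine is in qA, so it halts and accepts.
Tape content when halted (ignoring surrounding blanks): 01

Final answer: Output: 01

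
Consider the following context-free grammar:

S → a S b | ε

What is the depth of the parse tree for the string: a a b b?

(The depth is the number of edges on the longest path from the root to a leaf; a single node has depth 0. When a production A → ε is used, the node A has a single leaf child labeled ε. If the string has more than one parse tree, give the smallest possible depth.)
The only parse tree applies S → a S b 2 times (once per matching a…b pair) and then S → ε.
The S nodes sit at depths 0, 1, …, 2; the innermost S (depth 2) has the single child ε at depth 3.
The terminal leaves a, b are at depths 1..2, so the longest root-to-leaf path is S → S → … → S → ε with 3 edges.
Depth = 3.

Final answer: 3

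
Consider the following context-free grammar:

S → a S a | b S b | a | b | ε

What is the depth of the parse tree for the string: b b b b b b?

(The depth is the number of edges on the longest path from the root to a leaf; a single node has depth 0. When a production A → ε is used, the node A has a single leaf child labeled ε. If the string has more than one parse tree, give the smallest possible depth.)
The string has even length 6, so its (unique) parse tree peels off matching outer symbols: S → b S b, S → b S b, S → b S b, and finally S → ε for the empty middle.
The S nodes are at depths 0..3; the ε leaf under the innermost S is at depth 4 (terminal leaves are at depths 1..3).
Depth = 4.

Final answer: 4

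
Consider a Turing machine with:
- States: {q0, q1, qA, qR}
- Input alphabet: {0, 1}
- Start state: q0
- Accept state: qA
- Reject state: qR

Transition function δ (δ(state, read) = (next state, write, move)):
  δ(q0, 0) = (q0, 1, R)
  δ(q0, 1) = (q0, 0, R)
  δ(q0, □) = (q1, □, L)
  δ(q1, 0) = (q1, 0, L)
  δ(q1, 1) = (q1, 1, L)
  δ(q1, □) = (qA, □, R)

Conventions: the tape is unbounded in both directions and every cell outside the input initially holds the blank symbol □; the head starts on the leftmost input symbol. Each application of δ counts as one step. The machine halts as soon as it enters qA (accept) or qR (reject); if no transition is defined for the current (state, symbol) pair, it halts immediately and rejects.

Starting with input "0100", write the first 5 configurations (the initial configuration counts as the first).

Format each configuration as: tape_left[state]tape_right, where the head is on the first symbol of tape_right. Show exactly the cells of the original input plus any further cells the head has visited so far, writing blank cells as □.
Step 0: [q0]0100 (head at position 0)
Step 1: δ(q0, 0) = (q0, 1, R)  ⊢  1[q0]100 (head at position 1)
Step 2: δ(q0, 1) = (q0, 0, R)  ⊢  10[q0]00 (head at position 2)
Step 3: δ(q0, 0) = (q0, 1, R)  ⊢  101[q0]0 (head at position 3)
Step 4: δ(q0, 0) = (q0, 1, R)  ⊢  1011[q0]□ (head at position 4)

Final answer: [q0]0100 ⊢ 1[q0]100 ⊢ 10[q0]00 ⊢ 101[q0]0 ⊢ 1011[q0]□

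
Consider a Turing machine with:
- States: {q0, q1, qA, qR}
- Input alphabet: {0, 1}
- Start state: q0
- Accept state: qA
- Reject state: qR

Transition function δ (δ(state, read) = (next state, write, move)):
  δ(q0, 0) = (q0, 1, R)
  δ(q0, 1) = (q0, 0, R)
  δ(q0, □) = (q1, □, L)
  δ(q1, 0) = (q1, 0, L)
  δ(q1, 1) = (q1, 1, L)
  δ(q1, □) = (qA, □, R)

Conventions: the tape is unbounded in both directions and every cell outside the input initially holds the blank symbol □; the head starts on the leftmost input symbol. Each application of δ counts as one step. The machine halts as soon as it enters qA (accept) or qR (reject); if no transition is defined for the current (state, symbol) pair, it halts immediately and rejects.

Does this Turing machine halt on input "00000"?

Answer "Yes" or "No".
Step 0: [q0]00000 (head at position 0)
Step 1: δ(q0, 0) = (q0, 1, R)  ⊢  1[q0]0000 (head at position 1)
Step 2: δ(q0, 0) = (q0, 1, R)  ⊢  11[q0]000 (head at position 2)
Step 3: δ(q0, 0) = (q0, 1, R)  ⊢  111[q0]00 (head at position 3)
Step 4: δ(q0, 0) = (q0, 1, R)  ⊢  1111[q0]0 (head at position 4)
Step 5: δ(q0, 0) = (q0, 1, R)  ⊢  11111[q0]□ (head at position 5)
Step 6: δ(q0, □) = (q1, □, L)  ⊢  1111[q1]1□ (head at position 4)
Step 7: δ(q1, 1) = (q1, 1, L)  ⊢  111[q1]11□ (head at position 3)
Step 8: δ(q1, 1) = (q1, 1, L)  ⊢  11[q1]111□ (head at position 2)
Step 9: δ(q1, 1) = (q1, 1, L)  ⊢  1[q1]1111□ (head at position 1)
Step 10: δ(q1, 1) = (q1, 1, L)  ⊢  [q1]11111□ (head at position 0)
Step 11: δ(q1, 1) = (q1, 1, L)  ⊢  [q1]□11111□ (head at position -1)
Step 12: δ(q1, □) = (qA, □, R)  ⊢  □[qA]11111□ (head at position 0)
The machine is in qA, so it halts and accepts.
It halts after 12 steps.

Final answer: Yes - halts after 12 steps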